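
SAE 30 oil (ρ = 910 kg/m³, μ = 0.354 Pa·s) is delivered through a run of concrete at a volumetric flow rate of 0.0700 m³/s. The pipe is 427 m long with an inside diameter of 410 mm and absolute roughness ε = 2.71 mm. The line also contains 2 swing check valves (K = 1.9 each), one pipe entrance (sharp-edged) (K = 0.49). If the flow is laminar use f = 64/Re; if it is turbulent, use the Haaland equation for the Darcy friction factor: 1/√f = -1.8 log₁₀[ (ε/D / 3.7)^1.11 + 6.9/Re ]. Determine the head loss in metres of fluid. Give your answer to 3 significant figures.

Cross-sectional area A = πD²/4 = π(0.41)²/4 = 0.132 m²; mean velocity V = Q/A = 0.07/0.132 = 0.5302 m/s.
Reynolds number Re = ρVD/μ = 910 · 0.5302 · 0.41 / 0.354 = 558.8.
Re < 2300 → laminar flow, so f = 64/Re = 64/558.8 = 0.1145 (the turbulent correlation is not needed).
Total minor-loss coefficient ΣK = 2·1.9 + 1·0.49 = 4.29.
ΔP = [f·L/D + ΣK]·(ρV²/2) = [0.1145·427/0.41 + 4.29]·(910·0.5302²/2) = [119.3 + 4.29]·127.9 = 1.581e+04 Pa.
Head loss h_f = ΔP/(ρg) = 1.581e+04/(910·9.81) = 1.77 m.

h_f ≈ 1.77 m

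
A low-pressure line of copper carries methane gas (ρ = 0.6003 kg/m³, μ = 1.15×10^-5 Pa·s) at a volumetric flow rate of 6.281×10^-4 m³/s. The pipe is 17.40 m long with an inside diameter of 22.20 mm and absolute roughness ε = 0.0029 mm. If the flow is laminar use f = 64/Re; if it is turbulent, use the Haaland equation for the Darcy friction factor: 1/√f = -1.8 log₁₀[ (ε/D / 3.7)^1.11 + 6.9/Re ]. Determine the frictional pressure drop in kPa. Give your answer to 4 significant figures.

ΔP ≈ 0.02108 kPa

Cross-sectional area A = πD²/4 = π(0.0222)²/4 = 0.0003871 m²; mean velocity V = Q/A = 0.0006281/0.0003871 = 1.623 m/s.
Reynolds number Re = ρVD/μ = 0.6003 · 1.623 · 0.0222 / 1.15e-05 = 1880.
Re < 2300 → laminar flow, so f = 64/Re = 64/1880 = 0.03403 (the turbulent correlation is not needed).
Darcy-Weisbach: ΔP = f(L/D)(ρV²/2) = 0.03403·(17.4/0.0222)·(0.6003·1.623²/2) = 0.03403·783.8·0.7903 = 21.08 Pa.
ΔP = 21.08 Pa = 0.02108 kPa.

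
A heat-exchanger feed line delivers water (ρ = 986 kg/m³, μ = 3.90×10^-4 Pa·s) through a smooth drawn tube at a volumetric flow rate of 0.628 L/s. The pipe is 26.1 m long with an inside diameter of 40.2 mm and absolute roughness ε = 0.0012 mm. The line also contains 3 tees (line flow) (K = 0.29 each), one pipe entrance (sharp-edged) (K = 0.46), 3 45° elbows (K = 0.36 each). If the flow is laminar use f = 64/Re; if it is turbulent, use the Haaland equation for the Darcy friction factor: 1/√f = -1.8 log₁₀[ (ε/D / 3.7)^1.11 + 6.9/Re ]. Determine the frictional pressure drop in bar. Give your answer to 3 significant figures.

ΔP ≈ 0.0192 bar

Q = 0.628 L/s = 0.628/1000 = 0.000628 m³/s.
Cross-sectional area A = πD²/4 = π(0.0402)²/4 = 0.001269 m²; mean velocity V = Q/A = 0.000628/0.001269 = 0.4948 m/s.
Reynolds number Re = ρVD/μ = 986 · 0.4948 · 0.0402 / 0.00039 = 5.029e+04.
Re > 4000 → turbulent. Relative roughness ε/D = 1.2e-06/0.0402 = 2.99e-05. Haaland: 1/√f = -1.8 log₁₀[(2.99e-05/3.7)^1.11 + 6.9/5.029e+04] = -1.8 log₁₀[2.22e-06 + 0.000137] = 6.94, so f = 0.02076.
Total minor-loss coefficient ΣK = 3·0.29 + 1·0.46 + 3·0.36 = 2.41.
ΔP = [f·L/D + ΣK]·(ρV²/2) = [0.02076·26.1/0.0402 + 2.41]·(986·0.4948²/2) = [13.48 + 2.41]·120.7 = 1918 Pa.
ΔP = 1918 Pa = 0.0192 bar.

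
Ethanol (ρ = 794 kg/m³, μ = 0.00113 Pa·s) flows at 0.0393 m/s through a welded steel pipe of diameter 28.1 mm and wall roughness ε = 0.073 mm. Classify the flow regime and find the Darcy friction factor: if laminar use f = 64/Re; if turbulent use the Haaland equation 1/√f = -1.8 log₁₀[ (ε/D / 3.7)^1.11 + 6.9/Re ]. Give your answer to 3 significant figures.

Re = ρVD/μ = 794·0.0393·0.0281/0.00113 = 776.
Re < 2300 → laminar, so f = 64/Re = 0.08248 (roughness is irrelevant in laminar flow).

f ≈ 0.0825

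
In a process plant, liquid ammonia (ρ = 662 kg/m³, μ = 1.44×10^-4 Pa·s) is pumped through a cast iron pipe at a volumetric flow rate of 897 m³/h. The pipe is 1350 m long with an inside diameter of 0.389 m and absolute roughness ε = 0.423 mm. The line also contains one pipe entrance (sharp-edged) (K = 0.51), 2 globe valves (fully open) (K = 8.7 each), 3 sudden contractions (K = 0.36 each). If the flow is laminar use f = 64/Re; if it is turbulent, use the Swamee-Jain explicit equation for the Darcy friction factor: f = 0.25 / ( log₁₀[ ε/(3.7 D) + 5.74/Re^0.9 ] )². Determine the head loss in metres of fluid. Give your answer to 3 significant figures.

Q = 897 m³/h = 897/3600 = 0.2492 m³/s.
Cross-sectional area A = πD²/4 = π(0.389)²/4 = 0.1188 m²; mean velocity V = Q/A = 0.2492/0.1188 = 2.097 m/s.
Reynolds number Re = ρVD/μ = 662 · 2.097 · 0.389 / 0.000144 = 3.749e+06.
Re > 4000 → turbulent. Relative roughness ε/D = 0.000423/0.389 = 0.00109. Swamee-Jain: f = 0.25/(log₁₀[0.00109/3.7 + 5.74/3.749e+06^0.9])² = 0.25/(log₁₀[0.000294 + 6.96e-06])² = 0.25/(-3.522)² = 0.02016.
Total minor-loss coefficient ΣK = 1·0.51 + 2·8.7 + 3·0.36 = 19.
ΔP = [f·L/D + ΣK]·(ρV²/2) = [0.02016·1350/0.389 + 19]·(662·2.097²/2) = [69.96 + 19]·1455 = 1.294e+05 Pa.
Head loss h_f = ΔP/(ρg) = 1.294e+05/(662·9.81) = 19.9 m.

h_f ≈ 19.9 m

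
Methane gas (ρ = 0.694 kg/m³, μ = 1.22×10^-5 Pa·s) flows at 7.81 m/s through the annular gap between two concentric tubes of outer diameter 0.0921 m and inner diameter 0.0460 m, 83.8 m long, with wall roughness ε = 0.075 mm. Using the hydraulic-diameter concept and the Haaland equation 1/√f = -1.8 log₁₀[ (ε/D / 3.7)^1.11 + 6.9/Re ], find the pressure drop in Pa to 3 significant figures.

ΔP ≈ 1100 Pa

Hydraulic diameter D_h = 4A/P = D_o - D_i = 0.0921 - 0.046 = 0.0461 m.
Re = ρVD_h/μ = 0.694·7.81·0.0461/1.22e-05 = 2.048e+04.
ε/D_h = 7.5e-05/0.0461 = 0.00163; Haaland gives 1/√f = -1.8 log₁₀[0.000188+0.000337] = 5.904, so f = 0.02869.
ΔP = f(L/D_h)(ρV²/2) = 0.02869·83.8/0.0461·21.17 = 1104 Pa.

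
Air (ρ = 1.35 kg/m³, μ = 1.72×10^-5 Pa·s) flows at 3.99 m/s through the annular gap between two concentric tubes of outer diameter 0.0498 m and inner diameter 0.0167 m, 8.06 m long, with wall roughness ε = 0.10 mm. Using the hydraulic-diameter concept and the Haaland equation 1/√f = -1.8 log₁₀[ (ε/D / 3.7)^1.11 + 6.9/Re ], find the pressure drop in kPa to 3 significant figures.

ΔP ≈ 0.0907 kPa

Hydraulic diameter D_h = 4A/P = D_o - D_i = 0.0498 - 0.0167 = 0.0331 m.
Re = ρVD_h/μ = 1.35·3.99·0.0331/1.72e-05 = 1.037e+04.
ε/D_h = 0.0001/0.0331 = 0.00302; Haaland gives 1/√f = -1.8 log₁₀[0.000373+0.000666] = 5.37, so f = 0.03468.
ΔP = f(L/D_h)(ρV²/2) = 0.03468·8.06/0.0331·10.75 = 90.74 Pa.
ΔP = 0.0907 kPa.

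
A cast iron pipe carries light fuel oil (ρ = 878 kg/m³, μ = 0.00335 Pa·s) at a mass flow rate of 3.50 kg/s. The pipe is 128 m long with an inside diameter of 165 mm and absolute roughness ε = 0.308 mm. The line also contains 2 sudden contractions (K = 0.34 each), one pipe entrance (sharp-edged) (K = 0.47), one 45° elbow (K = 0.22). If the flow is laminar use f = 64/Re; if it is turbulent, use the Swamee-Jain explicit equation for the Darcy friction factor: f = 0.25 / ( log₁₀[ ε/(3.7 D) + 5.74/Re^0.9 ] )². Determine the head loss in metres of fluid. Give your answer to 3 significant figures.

h_f ≈ 0.0515 m

A = πD²/4 = π(0.165)²/4 = 0.02138 m²; mean velocity V = ṁ/(ρA) = 3.5/(878 · 0.02138) = 0.1864 m/s.
Reynolds number Re = ρVD/μ = 878 · 0.1864 · 0.165 / 0.00335 = 8062.
Re > 4000 → turbulent. Relative roughness ε/D = 0.000308/0.165 = 0.00187. Swamee-Jain: f = 0.25/(log₁₀[0.00187/3.7 + 5.74/8062^0.9])² = 0.25/(log₁₀[0.000505 + 0.00175])² = 0.25/(-2.647)² = 0.03568.
Total minor-loss coefficient ΣK = 2·0.34 + 1·0.47 + 1·0.22 = 1.37.
ΔP = [f·L/D + ΣK]·(ρV²/2) = [0.03568·128/0.165 + 1.37]·(878·0.1864²/2) = [27.68 + 1.37]·15.26 = 443.3 Pa.
Head loss h_f = ΔP/(ρg) = 443.3/(878·9.81) = 0.0515 m.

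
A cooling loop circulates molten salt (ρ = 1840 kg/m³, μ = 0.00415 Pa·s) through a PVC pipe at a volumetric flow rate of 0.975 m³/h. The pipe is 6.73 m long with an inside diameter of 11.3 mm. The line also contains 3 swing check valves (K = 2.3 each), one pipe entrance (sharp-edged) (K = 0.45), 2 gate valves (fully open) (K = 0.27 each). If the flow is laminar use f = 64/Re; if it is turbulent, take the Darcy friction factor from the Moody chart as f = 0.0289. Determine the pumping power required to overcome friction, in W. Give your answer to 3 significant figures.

Q = 0.975 m³/h = 0.975/3600 = 0.0002708 m³/s.
Cross-sectional area A = πD²/4 = π(0.0113)²/4 = 0.0001003 m²; mean velocity V = Q/A = 0.0002708/0.0001003 = 2.701 m/s.
Reynolds number Re = ρVD/μ = 1840 · 2.701 · 0.0113 / 0.00415 = 1.353e+04.
Re > 4000 → turbulent; use the Moody-chart value f = 0.0289.
Total minor-loss coefficient ΣK = 3·2.3 + 1·0.45 + 2·0.27 = 7.89.
ΔP = [f·L/D + ΣK]·(ρV²/2) = [0.0289·6.73/0.0113 + 7.89]·(1840·2.701²/2) = [17.21 + 7.89]·6710 = 1.684e+05 Pa.
Pumping power P = QΔP = 0.0002708·1.684e+05 = 45.62 W = 45.6 W.

P ≈ 45.6 W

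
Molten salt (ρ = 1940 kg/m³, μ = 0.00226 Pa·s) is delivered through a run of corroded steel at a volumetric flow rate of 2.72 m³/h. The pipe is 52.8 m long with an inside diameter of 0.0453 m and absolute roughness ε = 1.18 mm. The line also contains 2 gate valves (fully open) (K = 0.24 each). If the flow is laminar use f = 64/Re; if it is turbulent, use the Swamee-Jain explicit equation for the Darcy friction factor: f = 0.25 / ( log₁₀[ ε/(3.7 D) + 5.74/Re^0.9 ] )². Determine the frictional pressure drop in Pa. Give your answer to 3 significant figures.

ΔP ≈ 14100 Pa

Q = 2.72 m³/h = 2.72/3600 = 0.0007556 m³/s.
Cross-sectional area A = πD²/4 = π(0.0453)²/4 = 0.001612 m²; mean velocity V = Q/A = 0.0007556/0.001612 = 0.4688 m/s.
Reynolds number Re = ρVD/μ = 1940 · 0.4688 · 0.0453 / 0.00226 = 1.823e+04.
Re > 4000 → turbulent. Relative roughness ε/D = 0.00118/0.0453 = 0.026. Swamee-Jain: f = 0.25/(log₁₀[0.026/3.7 + 5.74/1.823e+04^0.9])² = 0.25/(log₁₀[0.00704 + 0.00084])² = 0.25/(-2.103)² = 0.0565.
Total minor-loss coefficient ΣK = 2·0.24 = 0.48.
ΔP = [f·L/D + ΣK]·(ρV²/2) = [0.0565·52.8/0.0453 + 0.48]·(1940·0.4688²/2) = [65.86 + 0.48]·213.2 = 1.414e+04 Pa.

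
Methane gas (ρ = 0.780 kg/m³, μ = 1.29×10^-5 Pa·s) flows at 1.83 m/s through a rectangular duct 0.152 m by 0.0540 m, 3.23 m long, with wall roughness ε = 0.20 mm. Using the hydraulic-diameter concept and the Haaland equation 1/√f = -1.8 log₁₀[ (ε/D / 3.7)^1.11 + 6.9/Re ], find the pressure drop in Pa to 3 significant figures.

Hydraulic diameter D_h = 4A/P = 4·(0.152·0.054)/(2·(0.152+0.054)) = 0.03283/0.412 = 0.07969 m.
Re = ρVD_h/μ = 0.78·1.83·0.07969/1.29e-05 = 8818.
ε/D_h = 0.0002/0.07969 = 0.00251; Haaland gives 1/√f = -1.8 log₁₀[0.000304+0.000783] = 5.335, so f = 0.03513.
ΔP = f(L/D_h)(ρV²/2) = 0.03513·3.23/0.07969·1.306 = 1.86 Pa.

ΔP ≈ 1.86 Pa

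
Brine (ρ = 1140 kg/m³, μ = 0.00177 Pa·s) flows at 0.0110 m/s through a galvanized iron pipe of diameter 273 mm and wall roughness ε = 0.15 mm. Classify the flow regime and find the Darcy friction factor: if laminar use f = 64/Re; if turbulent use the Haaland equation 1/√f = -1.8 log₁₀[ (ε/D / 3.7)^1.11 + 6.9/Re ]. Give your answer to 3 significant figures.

Re = ρVD/μ = 1140·0.011·0.273/0.00177 = 1934.
Re < 2300 → laminar, so f = 64/Re = 0.03309 (roughness is irrelevant in laminar flow).

f ≈ 0.0331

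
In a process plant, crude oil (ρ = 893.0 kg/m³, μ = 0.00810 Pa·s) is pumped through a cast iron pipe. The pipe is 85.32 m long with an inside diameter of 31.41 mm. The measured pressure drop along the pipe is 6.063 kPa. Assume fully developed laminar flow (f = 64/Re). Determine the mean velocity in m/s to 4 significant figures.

V ≈ 0.2705 m/s

For laminar flow, f = 64/Re with Re = ρVD/μ, so Darcy-Weisbach reduces to ΔP = 32μLV/D². Solving for V: V = ΔP·D²/(32μL) = 6063·(0.03141)²/(32·0.0081·85.32) = 0.2705 m/s.
Check: Re = ρVD/μ = 893·0.2705·0.03141/0.0081 = 936.6 < 2300, so the laminar assumption holds.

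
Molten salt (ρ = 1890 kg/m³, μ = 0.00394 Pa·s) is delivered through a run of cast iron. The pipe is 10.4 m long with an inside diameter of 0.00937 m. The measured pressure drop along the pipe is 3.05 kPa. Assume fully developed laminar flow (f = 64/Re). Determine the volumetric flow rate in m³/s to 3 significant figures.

For laminar flow, f = 64/Re with Re = ρVD/μ, so Darcy-Weisbach reduces to ΔP = 32μLV/D². Solving for V: V = ΔP·D²/(32μL) = 3050·(0.00937)²/(32·0.00394·10.4) = 0.2042 m/s.
Check: Re = ρVD/μ = 1890·0.2042·0.00937/0.00394 = 917.9 < 2300, so the laminar assumption holds.
Q = V·A = 0.2042·(π/4·0.00937²) = 1.408e-05 m³/s = 1.41×10^-5 m³/s.

Q ≈ 1.41×10^-5 m³/s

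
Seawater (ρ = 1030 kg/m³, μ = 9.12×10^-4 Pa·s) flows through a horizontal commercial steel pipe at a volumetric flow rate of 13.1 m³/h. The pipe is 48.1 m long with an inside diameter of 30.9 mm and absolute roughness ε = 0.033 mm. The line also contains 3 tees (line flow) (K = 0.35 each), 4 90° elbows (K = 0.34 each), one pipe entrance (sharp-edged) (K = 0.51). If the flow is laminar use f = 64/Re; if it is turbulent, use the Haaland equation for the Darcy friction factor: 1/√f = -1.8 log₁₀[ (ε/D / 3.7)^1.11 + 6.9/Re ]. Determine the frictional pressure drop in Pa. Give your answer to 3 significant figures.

ΔP ≈ 439000 Pa

Q = 13.1 m³/h = 13.1/3600 = 0.003639 m³/s.
Cross-sectional area A = πD²/4 = π(0.0309)²/4 = 0.0007499 m²; mean velocity V = Q/A = 0.003639/0.0007499 = 4.852 m/s.
Reynolds number Re = ρVD/μ = 1030 · 4.852 · 0.0309 / 0.000912 = 1.693e+05.
Re > 4000 → turbulent. Relative roughness ε/D = 3.3e-05/0.0309 = 0.00107. Haaland: 1/√f = -1.8 log₁₀[(0.00107/3.7)^1.11 + 6.9/1.693e+05] = -1.8 log₁₀[0.000118 + 4.07e-05] = 6.84, so f = 0.02137.
Total minor-loss coefficient ΣK = 3·0.35 + 4·0.34 + 1·0.51 = 2.92.
ΔP = [f·L/D + ΣK]·(ρV²/2) = [0.02137·48.1/0.0309 + 2.92]·(1030·4.852²/2) = [33.27 + 2.92]·1.213e+04 = 4.389e+05 Pa.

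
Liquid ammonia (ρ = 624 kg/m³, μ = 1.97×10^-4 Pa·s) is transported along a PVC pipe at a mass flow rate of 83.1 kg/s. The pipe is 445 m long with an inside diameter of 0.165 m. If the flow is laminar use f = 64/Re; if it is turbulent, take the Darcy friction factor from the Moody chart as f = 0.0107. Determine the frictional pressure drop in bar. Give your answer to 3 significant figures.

ΔP ≈ 3.49 bar

A = πD²/4 = π(0.165)²/4 = 0.02138 m²; mean velocity V = ṁ/(ρA) = 83.1/(624 · 0.02138) = 6.228 m/s.
Reynolds number Re = ρVD/μ = 624 · 6.228 · 0.165 / 0.000197 = 3.255e+06.
Re > 4000 → turbulent; use the Moody-chart value f = 0.0107.
Darcy-Weisbach: ΔP = f(L/D)(ρV²/2) = 0.0107·(445/0.165)·(624·6.228²/2) = 0.0107·2697·1.21e+04 = 3.492e+05 Pa.
ΔP = 3.492e+05 Pa = 3.49 bar.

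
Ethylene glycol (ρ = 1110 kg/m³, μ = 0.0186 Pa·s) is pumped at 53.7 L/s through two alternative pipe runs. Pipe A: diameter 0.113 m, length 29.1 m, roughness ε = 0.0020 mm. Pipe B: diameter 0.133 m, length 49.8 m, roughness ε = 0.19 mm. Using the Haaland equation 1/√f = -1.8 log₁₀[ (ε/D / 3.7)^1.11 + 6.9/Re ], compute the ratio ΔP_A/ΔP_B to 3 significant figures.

ΔP_A/ΔP_B ≈ 1.11

Pipe A: V = Q/A = 0.0537/0.01003 = 5.355 m/s; Re = 3.611e+04; ε/D = 1.77e-05; Haaland → f = 0.02235; ΔP_A = f(L/D)(ρV²/2) = 9.16e+04 Pa.
Pipe B: V = Q/A = 0.0537/0.01389 = 3.865 m/s; Re = 3.068e+04; ε/D = 0.00143; Haaland → f = 0.02652; ΔP_B = f(L/D)(ρV²/2) = 8.233e+04 Pa.
ΔP_A/ΔP_B = 9.16e+04/8.233e+04 = 1.11.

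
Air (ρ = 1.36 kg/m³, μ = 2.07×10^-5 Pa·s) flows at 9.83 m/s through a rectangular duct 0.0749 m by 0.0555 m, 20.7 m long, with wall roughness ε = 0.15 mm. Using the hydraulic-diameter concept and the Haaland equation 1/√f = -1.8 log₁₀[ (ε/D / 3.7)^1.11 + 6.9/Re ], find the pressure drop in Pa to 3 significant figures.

ΔP ≈ 588 Pa

Hydraulic diameter D_h = 4A/P = 4·(0.0749·0.0555)/(2·(0.0749+0.0555)) = 0.01663/0.2608 = 0.06376 m.
Re = ρVD_h/μ = 1.36·9.83·0.06376/2.07e-05 = 4.118e+04.
ε/D_h = 0.00015/0.06376 = 0.00235; Haaland gives 1/√f = -1.8 log₁₀[0.000283+0.000168] = 6.023, so f = 0.02756.
ΔP = f(L/D_h)(ρV²/2) = 0.02756·20.7/0.06376·65.71 = 588 Pa.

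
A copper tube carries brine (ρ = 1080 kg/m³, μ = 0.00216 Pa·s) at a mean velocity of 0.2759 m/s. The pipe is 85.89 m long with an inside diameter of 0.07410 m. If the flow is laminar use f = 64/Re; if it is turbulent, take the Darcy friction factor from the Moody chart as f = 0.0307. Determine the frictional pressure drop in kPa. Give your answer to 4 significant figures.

Reynolds number Re = ρVD/μ = 1080 · 0.2759 · 0.0741 / 0.00216 = 1.022e+04.
Re > 4000 → turbulent; use the Moody-chart value f = 0.0307.
Darcy-Weisbach: ΔP = f(L/D)(ρV²/2) = 0.0307·(85.89/0.0741)·(1080·0.2759²/2) = 0.0307·1159·41.11 = 1463 Pa.
ΔP = 1463 Pa = 1.463 kPa.

ΔP ≈ 1.463 kPa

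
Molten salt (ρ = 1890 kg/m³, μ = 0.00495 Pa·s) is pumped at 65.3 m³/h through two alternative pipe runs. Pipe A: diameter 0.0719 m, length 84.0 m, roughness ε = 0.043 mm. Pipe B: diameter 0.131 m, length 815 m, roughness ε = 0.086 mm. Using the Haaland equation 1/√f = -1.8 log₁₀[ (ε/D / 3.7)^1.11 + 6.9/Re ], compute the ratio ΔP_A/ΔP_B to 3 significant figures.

Pipe A: V = Q/A = 0.01814/0.00406 = 4.467 m/s; Re = 1.226e+05; ε/D = 0.000598; Haaland → f = 0.02001; ΔP_A = f(L/D)(ρV²/2) = 4.409e+05 Pa.
Pipe B: V = Q/A = 0.01814/0.01348 = 1.346 m/s; Re = 6.731e+04; ε/D = 0.000656; Haaland → f = 0.02175; ΔP_B = f(L/D)(ρV²/2) = 2.316e+05 Pa.
ΔP_A/ΔP_B = 4.409e+05/2.316e+05 = 1.90.

ΔP_A/ΔP_B ≈ 1.90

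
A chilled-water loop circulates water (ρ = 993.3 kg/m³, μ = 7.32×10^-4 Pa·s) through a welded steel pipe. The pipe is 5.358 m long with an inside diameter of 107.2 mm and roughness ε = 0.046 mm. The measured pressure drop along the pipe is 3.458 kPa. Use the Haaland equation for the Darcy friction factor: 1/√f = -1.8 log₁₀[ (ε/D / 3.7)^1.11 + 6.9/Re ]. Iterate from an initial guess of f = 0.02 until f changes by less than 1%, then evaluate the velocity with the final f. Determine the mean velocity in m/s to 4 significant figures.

V ≈ 2.839 m/s

Rearranging Darcy-Weisbach: V = √(2·ΔP·D/(f·L·ρ)). With ε/D = 4.6e-05/0.1072 = 0.000429, iterate starting from f = 0.02:
  f = 0.02 → V = √(2·3458·0.1072/(0.02·5.358·993.3)) = 2.639 m/s; Re = ρVD/μ = 3.839e+05; f → 0.01736
  f = 0.01736 → V = 2.833 m/s; Re = 4.121e+05; f → 0.01729
Converged (Δf/f < 1%). With the final f = 0.01729: V = √(2·3458·0.1072/(0.01729·5.358·993.3)) = 2.839 m/s.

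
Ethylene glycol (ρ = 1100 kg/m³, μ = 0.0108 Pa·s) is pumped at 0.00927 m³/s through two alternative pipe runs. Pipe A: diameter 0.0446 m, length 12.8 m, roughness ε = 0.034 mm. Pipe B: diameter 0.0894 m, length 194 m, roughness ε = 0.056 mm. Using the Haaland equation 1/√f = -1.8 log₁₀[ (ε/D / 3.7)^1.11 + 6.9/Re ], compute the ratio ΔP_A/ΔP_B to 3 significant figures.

ΔP_A/ΔP_B ≈ 1.86

Pipe A: V = Q/A = 0.00927/0.001562 = 5.934 m/s; Re = 2.695e+04; ε/D = 0.000762; Haaland → f = 0.0256; ΔP_A = f(L/D)(ρV²/2) = 1.423e+05 Pa.
Pipe B: V = Q/A = 0.00927/0.006277 = 1.477 m/s; Re = 1.345e+04; ε/D = 0.000626; Haaland → f = 0.02944; ΔP_B = f(L/D)(ρV²/2) = 7.663e+04 Pa.
ΔP_A/ΔP_B = 1.423e+05/7.663e+04 = 1.86.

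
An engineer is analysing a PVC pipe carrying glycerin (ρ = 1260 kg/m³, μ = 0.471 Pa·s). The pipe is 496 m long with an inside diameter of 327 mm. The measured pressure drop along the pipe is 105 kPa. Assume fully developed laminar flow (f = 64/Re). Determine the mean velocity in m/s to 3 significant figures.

V ≈ 1.50 m/s

For laminar flow, f = 64/Re with Re = ρVD/μ, so Darcy-Weisbach reduces to ΔP = 32μLV/D². Solving for V: V = ΔP·D²/(32μL) = 1.05e+05·(0.327)²/(32·0.471·496) = 1.502 m/s.
Check: Re = ρVD/μ = 1260·1.502·0.327/0.471 = 1314 < 2300, so the laminar assumption holds.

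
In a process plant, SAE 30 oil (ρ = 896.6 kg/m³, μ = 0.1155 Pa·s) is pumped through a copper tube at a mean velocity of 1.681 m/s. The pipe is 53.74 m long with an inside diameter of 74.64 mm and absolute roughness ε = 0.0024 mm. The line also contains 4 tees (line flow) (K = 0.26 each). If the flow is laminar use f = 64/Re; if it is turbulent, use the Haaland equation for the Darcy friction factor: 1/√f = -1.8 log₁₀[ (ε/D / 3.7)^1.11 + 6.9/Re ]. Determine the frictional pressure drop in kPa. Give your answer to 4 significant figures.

ΔP ≈ 61.25 kPa

Reynolds number Re = ρVD/μ = 896.6 · 1.681 · 0.07464 / 0.116 = 974.
Re < 2300 → laminar flow, so f = 64/Re = 64/974 = 0.06571 (the turbulent correlation is not needed).
Total minor-loss coefficient ΣK = 4·0.26 = 1.04.
ΔP = [f·L/D + ΣK]·(ρV²/2) = [0.06571·53.74/0.07464 + 1.04]·(896.6·1.681²/2) = [47.31 + 1.04]·1267 = 6.125e+04 Pa.
ΔP = 6.125e+04 Pa = 61.25 kPa.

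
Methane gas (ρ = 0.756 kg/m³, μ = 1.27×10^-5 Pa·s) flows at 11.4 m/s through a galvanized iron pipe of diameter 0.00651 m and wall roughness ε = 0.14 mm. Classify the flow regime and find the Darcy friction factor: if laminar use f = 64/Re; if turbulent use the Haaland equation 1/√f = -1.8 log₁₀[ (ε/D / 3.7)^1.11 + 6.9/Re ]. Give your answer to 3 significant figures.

Re = ρVD/μ = 0.756·11.4·0.00651/1.27e-05 = 4418.
Re > 4000 → turbulent. ε/D = 0.00014/0.00651 = 0.0215; Haaland: 1/√f = -1.8 log₁₀[0.0033 + 0.00156] = 4.164, so f = 0.05768.

f ≈ 0.0577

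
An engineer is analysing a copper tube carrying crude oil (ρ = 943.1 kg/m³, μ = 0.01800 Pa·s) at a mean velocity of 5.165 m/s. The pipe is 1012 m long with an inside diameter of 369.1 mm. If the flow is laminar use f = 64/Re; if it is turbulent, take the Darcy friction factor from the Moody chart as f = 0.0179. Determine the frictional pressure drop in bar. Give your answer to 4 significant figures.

ΔP ≈ 6.174 bar

Reynolds number Re = ρVD/μ = 943.1 · 5.165 · 0.3691 / 0.018 = 9.988e+04.
Re > 4000 → turbulent; use the Moody-chart value f = 0.0179.
Darcy-Weisbach: ΔP = f(L/D)(ρV²/2) = 0.0179·(1012/0.3691)·(943.1·5.165²/2) = 0.0179·2742·1.258e+04 = 6.174e+05 Pa.
ΔP = 6.174e+05 Pa = 6.174 bar.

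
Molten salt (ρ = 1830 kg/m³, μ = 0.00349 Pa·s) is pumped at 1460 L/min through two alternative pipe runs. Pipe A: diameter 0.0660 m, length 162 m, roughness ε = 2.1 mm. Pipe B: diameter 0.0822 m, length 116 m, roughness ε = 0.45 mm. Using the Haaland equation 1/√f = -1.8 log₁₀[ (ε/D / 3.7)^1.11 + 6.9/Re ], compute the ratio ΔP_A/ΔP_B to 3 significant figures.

Pipe A: V = Q/A = 0.02433/0.003421 = 7.113 m/s; Re = 2.461e+05; ε/D = 0.0318; Haaland → f = 0.05884; ΔP_A = f(L/D)(ρV²/2) = 6.685e+06 Pa.
Pipe B: V = Q/A = 0.02433/0.005307 = 4.585 m/s; Re = 1.976e+05; ε/D = 0.00547; Haaland → f = 0.03169; ΔP_B = f(L/D)(ρV²/2) = 8.604e+05 Pa.
ΔP_A/ΔP_B = 6.685e+06/8.604e+05 = 7.77.

ΔP_A/ΔP_B ≈ 7.77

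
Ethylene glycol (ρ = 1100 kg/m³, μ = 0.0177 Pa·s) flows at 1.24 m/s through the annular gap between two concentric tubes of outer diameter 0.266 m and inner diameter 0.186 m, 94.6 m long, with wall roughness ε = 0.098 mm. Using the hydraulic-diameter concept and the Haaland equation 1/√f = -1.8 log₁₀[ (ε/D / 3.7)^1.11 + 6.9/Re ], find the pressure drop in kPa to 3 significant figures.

Hydraulic diameter D_h = 4A/P = D_o - D_i = 0.266 - 0.186 = 0.08 m.
Re = ρVD_h/μ = 1100·1.24·0.08/0.0177 = 6165.
ε/D_h = 9.8e-05/0.08 = 0.00122; Haaland gives 1/√f = -1.8 log₁₀[0.000137+0.00112] = 5.222, so f = 0.03668.
ΔP = f(L/D_h)(ρV²/2) = 0.03668·94.6/0.08·845.7 = 3.668e+04 Pa.
ΔP = 36.7 kPa.

ΔP ≈ 36.7 kPa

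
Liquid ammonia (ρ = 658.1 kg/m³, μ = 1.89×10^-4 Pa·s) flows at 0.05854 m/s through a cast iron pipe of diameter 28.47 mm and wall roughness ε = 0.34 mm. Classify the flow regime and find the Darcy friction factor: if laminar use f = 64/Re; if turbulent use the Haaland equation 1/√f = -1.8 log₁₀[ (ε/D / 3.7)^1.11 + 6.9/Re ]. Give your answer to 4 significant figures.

Re = ρVD/μ = 658.1·0.05854·0.02847/0.000189 = 5803.
Re > 4000 → turbulent. ε/D = 0.00034/0.02847 = 0.0119; Haaland: 1/√f = -1.8 log₁₀[0.00172 + 0.00119] = 4.566, so f = 0.04797.

f ≈ 0.04797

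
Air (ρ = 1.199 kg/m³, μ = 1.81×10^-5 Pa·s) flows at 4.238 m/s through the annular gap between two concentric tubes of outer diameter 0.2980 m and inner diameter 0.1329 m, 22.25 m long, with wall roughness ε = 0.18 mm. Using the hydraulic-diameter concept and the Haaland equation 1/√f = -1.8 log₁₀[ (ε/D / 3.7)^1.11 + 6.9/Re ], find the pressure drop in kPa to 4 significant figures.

ΔP ≈ 0.03515 kPa

Hydraulic diameter D_h = 4A/P = D_o - D_i = 0.298 - 0.1329 = 0.1651 m.
Re = ρVD_h/μ = 1.199·4.238·0.1651/1.81e-05 = 4.635e+04.
ε/D_h = 0.00018/0.1651 = 0.00109; Haaland gives 1/√f = -1.8 log₁₀[0.00012+0.000149] = 6.425, so f = 0.02422.
ΔP = f(L/D_h)(ρV²/2) = 0.02422·22.25/0.1651·10.77 = 35.15 Pa.
ΔP = 0.03515 kPa.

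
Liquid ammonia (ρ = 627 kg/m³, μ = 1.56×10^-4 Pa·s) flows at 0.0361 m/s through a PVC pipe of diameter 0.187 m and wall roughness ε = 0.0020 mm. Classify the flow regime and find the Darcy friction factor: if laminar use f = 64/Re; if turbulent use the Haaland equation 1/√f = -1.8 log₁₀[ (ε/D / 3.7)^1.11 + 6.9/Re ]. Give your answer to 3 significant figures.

f ≈ 0.0239

Re = ρVD/μ = 627·0.0361·0.187/0.000156 = 2.713e+04.
Re > 4000 → turbulent. ε/D = 2e-06/0.187 = 1.07e-05; Haaland: 1/√f = -1.8 log₁₀[7.11e-07 + 0.000254] = 6.468, so f = 0.0239.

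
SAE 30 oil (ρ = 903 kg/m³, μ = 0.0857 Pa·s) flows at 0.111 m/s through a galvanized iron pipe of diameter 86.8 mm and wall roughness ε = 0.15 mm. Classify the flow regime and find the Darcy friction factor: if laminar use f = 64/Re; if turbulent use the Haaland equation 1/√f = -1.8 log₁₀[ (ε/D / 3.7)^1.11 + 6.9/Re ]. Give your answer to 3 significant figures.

Re = ρVD/μ = 903·0.111·0.0868/0.0857 = 101.5.
Re < 2300 → laminar, so f = 64/Re = 0.6304 (roughness is irrelevant in laminar flow).

f ≈ 0.630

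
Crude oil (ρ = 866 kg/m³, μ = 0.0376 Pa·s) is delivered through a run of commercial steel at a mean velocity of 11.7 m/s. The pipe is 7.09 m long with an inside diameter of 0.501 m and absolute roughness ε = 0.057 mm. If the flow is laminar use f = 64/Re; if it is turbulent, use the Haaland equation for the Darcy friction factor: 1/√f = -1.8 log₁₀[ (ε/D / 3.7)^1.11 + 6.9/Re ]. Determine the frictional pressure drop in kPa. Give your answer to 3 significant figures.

ΔP ≈ 14.6 kPa

Reynolds number Re = ρVD/μ = 866 · 11.7 · 0.501 / 0.0376 = 1.35e+05.
Re > 4000 → turbulent. Relative roughness ε/D = 5.7e-05/0.501 = 0.000114. Haaland: 1/√f = -1.8 log₁₀[(0.000114/3.7)^1.11 + 6.9/1.35e+05] = -1.8 log₁₀[9.81e-06 + 5.11e-05] = 7.587, so f = 0.01737.
Darcy-Weisbach: ΔP = f(L/D)(ρV²/2) = 0.01737·(7.09/0.501)·(866·11.7²/2) = 0.01737·14.15·5.927e+04 = 1.457e+04 Pa.
ΔP = 1.457e+04 Pa = 14.6 kPa.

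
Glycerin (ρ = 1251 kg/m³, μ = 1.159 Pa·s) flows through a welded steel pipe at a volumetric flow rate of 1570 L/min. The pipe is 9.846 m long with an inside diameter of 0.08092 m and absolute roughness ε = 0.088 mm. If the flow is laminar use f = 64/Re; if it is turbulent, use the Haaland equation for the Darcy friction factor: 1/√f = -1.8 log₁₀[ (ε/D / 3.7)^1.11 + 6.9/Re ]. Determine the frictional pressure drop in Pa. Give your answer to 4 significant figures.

ΔP ≈ 283700 Pa

Q = 1570 L/min = 1570/60000 = 0.02617 m³/s.
Cross-sectional area A = πD²/4 = π(0.08092)²/4 = 0.005143 m²; mean velocity V = Q/A = 0.02617/0.005143 = 5.088 m/s.
Reynolds number Re = ρVD/μ = 1251 · 5.088 · 0.08092 / 1.16 = 444.4.
Re < 2300 → laminar flow, so f = 64/Re = 64/444.4 = 0.144 (the turbulent correlation is not needed).
Darcy-Weisbach: ΔP = f(L/D)(ρV²/2) = 0.144·(9.846/0.08092)·(1251·5.088²/2) = 0.144·121.7·1.619e+04 = 2.837e+05 Pa.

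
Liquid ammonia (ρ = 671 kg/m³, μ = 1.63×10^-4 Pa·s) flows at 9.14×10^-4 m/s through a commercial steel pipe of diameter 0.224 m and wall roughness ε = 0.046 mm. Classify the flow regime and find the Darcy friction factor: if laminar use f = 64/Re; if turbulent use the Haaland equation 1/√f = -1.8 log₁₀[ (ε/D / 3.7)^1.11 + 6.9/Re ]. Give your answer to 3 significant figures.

Re = ρVD/μ = 671·0.000914·0.224/0.000163 = 842.8.
Re < 2300 → laminar, so f = 64/Re = 0.07594 (roughness is irrelevant in laminar flow).

f ≈ 0.0759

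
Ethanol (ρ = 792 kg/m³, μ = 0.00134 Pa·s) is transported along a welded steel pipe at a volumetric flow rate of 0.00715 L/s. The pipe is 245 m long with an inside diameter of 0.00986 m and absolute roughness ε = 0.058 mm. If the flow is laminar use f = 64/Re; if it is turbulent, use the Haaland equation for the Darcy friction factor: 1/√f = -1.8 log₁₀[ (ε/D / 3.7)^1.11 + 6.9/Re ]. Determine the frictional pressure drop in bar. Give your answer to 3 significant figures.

ΔP ≈ 0.101 bar

Q = 0.00715 L/s = 0.00715/1000 = 7.15e-06 m³/s.
Cross-sectional area A = πD²/4 = π(0.00986)²/4 = 7.636e-05 m²; mean velocity V = Q/A = 7.15e-06/7.636e-05 = 0.09364 m/s.
Reynolds number Re = ρVD/μ = 792 · 0.09364 · 0.00986 / 0.00134 = 545.7.
Re < 2300 → laminar flow, so f = 64/Re = 64/545.7 = 0.1173 (the turbulent correlation is not needed).
Darcy-Weisbach: ΔP = f(L/D)(ρV²/2) = 0.1173·(245/0.00986)·(792·0.09364²/2) = 0.1173·2.485e+04·3.472 = 1.012e+04 Pa.
ΔP = 1.012e+04 Pa = 0.101 bar.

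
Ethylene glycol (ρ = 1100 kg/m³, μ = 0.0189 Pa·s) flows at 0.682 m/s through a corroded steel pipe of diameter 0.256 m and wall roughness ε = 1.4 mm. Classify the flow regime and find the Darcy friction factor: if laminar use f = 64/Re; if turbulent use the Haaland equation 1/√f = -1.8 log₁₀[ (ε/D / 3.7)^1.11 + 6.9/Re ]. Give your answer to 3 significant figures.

f ≈ 0.0379

Re = ρVD/μ = 1100·0.682·0.256/0.0189 = 1.016e+04.
Re > 4000 → turbulent. ε/D = 0.0014/0.256 = 0.00547; Haaland: 1/√f = -1.8 log₁₀[0.000722 + 0.000679] = 5.137, so f = 0.0379.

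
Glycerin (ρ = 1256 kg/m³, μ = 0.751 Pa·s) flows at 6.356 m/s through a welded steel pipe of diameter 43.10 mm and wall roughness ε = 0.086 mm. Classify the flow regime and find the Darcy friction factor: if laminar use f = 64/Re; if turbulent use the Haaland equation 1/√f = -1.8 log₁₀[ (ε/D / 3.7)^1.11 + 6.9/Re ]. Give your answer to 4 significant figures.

f ≈ 0.1397

Re = ρVD/μ = 1256·6.356·0.0431/0.751 = 458.2.
Re < 2300 → laminar, so f = 64/Re = 0.1397 (roughness is irrelevant in laminar flow).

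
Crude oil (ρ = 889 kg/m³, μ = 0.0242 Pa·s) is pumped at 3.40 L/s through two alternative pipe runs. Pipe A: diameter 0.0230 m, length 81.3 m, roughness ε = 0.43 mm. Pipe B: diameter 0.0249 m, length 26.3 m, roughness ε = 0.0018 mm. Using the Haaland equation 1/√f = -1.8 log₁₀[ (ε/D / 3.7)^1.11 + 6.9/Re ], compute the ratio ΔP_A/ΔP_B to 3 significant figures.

ΔP_A/ΔP_B ≈ 6.91

Pipe A: V = Q/A = 0.0034/0.0004155 = 8.183 m/s; Re = 6914; ε/D = 0.0187; Haaland → f = 0.0528; ΔP_A = f(L/D)(ρV²/2) = 5.556e+06 Pa.
Pipe B: V = Q/A = 0.0034/0.000487 = 6.982 m/s; Re = 6387; ε/D = 7.23e-05; Haaland → f = 0.03513; ΔP_B = f(L/D)(ρV²/2) = 8.041e+05 Pa.
ΔP_A/ΔP_B = 5.556e+06/8.041e+05 = 6.91.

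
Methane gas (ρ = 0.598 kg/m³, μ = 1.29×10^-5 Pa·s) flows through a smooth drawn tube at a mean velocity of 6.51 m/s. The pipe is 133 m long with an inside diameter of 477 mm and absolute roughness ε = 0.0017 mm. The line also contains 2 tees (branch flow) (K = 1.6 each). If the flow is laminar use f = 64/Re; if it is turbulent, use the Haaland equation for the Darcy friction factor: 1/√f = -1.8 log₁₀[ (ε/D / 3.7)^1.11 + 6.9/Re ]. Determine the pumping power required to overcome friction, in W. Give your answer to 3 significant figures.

P ≈ 115 W

Reynolds number Re = ρVD/μ = 0.598 · 6.51 · 0.477 / 1.29e-05 = 1.439e+05.
Re > 4000 → turbulent. Relative roughness ε/D = 1.7e-06/0.477 = 3.56e-06. Haaland: 1/√f = -1.8 log₁₀[(3.56e-06/3.7)^1.11 + 6.9/1.439e+05] = -1.8 log₁₀[2.1e-07 + 4.79e-05] = 7.771, so f = 0.01656.
Total minor-loss coefficient ΣK = 2·1.6 = 3.2.
ΔP = [f·L/D + ΣK]·(ρV²/2) = [0.01656·133/0.477 + 3.2]·(0.598·6.51²/2) = [4.617 + 3.2]·12.67 = 99.05 Pa.
Q = V·A = 6.51·0.1787 = 1.163 m³/s.
Pumping power P = QΔP = 1.163·99.05 = 115.2 W = 115 W.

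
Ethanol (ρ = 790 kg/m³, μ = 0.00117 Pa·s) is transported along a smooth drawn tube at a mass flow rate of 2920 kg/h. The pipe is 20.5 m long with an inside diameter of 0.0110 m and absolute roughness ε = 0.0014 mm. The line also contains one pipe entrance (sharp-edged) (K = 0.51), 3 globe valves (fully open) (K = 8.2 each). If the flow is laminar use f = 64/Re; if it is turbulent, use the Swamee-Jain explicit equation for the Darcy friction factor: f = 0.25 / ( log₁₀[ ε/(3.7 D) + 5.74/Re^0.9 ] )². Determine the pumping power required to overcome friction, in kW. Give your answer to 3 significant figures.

P ≈ 2.90 kW

ṁ = 2920 kg/h = 2920/3600 = 0.8111 kg/s.
A = πD²/4 = π(0.011)²/4 = 9.503e-05 m²; mean velocity V = ṁ/(ρA) = 0.8111/(790 · 9.503e-05) = 10.8 m/s.
Reynolds number Re = ρVD/μ = 790 · 10.8 · 0.011 / 0.00117 = 8.024e+04.
Re > 4000 → turbulent. Relative roughness ε/D = 1.4e-06/0.011 = 0.000127. Swamee-Jain: f = 0.25/(log₁₀[0.000127/3.7 + 5.74/8.024e+04^0.9])² = 0.25/(log₁₀[3.44e-05 + 0.000221])² = 0.25/(-3.592)² = 0.01937.
Total minor-loss coefficient ΣK = 1·0.51 + 3·8.2 = 25.1.
ΔP = [f·L/D + ΣK]·(ρV²/2) = [0.01937·20.5/0.011 + 25.1]·(790·10.8²/2) = [36.1 + 25.1]·4.611e+04 = 2.822e+06 Pa.
Q = ṁ/ρ = 0.8111/790 = 0.001027 m³/s.
Pumping power P = QΔP = 0.001027·2.822e+06 = 2898 W = 2.90 kW.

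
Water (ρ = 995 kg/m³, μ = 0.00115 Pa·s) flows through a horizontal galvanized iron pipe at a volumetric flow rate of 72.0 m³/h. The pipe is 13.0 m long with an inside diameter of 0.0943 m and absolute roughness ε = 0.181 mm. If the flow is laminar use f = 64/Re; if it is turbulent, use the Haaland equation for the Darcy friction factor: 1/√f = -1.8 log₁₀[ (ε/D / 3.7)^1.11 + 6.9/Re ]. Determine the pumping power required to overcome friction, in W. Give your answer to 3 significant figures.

Q = 72.0 m³/h = 72.0/3600 = 0.02 m³/s.
Cross-sectional area A = πD²/4 = π(0.0943)²/4 = 0.006984 m²; mean velocity V = Q/A = 0.02/0.006984 = 2.864 m/s.
Reynolds number Re = ρVD/μ = 995 · 2.864 · 0.0943 / 0.00115 = 2.336e+05.
Re > 4000 → turbulent. Relative roughness ε/D = 0.000181/0.0943 = 0.00192. Haaland: 1/√f = -1.8 log₁₀[(0.00192/3.7)^1.11 + 6.9/2.336e+05] = -1.8 log₁₀[0.000226 + 2.95e-05] = 6.467, so f = 0.02391.
Darcy-Weisbach: ΔP = f(L/D)(ρV²/2) = 0.02391·(13/0.0943)·(995·2.864²/2) = 0.02391·137.9·4080 = 1.345e+04 Pa.
Pumping power P = QΔP = 0.02·1.345e+04 = 268.9 W = 269 W.

P ≈ 269 W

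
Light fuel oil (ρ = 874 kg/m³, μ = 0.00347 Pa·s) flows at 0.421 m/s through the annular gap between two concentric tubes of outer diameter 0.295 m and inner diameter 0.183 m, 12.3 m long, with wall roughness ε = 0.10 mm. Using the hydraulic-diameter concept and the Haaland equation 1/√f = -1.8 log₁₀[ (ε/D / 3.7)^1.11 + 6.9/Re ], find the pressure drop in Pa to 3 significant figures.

ΔP ≈ 261 Pa

Hydraulic diameter D_h = 4A/P = D_o - D_i = 0.295 - 0.183 = 0.112 m.
Re = ρVD_h/μ = 874·0.421·0.112/0.00347 = 1.188e+04.
ε/D_h = 0.0001/0.112 = 0.000893; Haaland gives 1/√f = -1.8 log₁₀[9.65e-05+0.000581] = 5.704, so f = 0.03073.
ΔP = f(L/D_h)(ρV²/2) = 0.03073·12.3/0.112·77.45 = 261.4 Pa.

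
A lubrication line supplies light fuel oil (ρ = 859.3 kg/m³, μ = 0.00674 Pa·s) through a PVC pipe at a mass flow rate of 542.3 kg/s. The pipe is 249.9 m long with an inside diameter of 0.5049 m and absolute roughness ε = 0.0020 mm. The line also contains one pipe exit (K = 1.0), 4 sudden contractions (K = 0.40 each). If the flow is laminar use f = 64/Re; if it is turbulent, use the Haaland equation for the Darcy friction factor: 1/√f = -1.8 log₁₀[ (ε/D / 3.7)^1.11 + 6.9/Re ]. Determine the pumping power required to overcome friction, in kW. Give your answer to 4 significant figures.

P ≈ 27.64 kW

A = πD²/4 = π(0.5049)²/4 = 0.2002 m²; mean velocity V = ṁ/(ρA) = 542.3/(859.3 · 0.2002) = 3.152 m/s.
Reynolds number Re = ρVD/μ = 859.3 · 3.152 · 0.5049 / 0.00674 = 2.029e+05.
Re > 4000 → turbulent. Relative roughness ε/D = 2e-06/0.5049 = 3.96e-06. Haaland: 1/√f = -1.8 log₁₀[(3.96e-06/3.7)^1.11 + 6.9/2.029e+05] = -1.8 log₁₀[2.36e-07 + 3.4e-05] = 8.038, so f = 0.01548.
Total minor-loss coefficient ΣK = 1·1 + 4·0.4 = 2.6.
ΔP = [f·L/D + ΣK]·(ρV²/2) = [0.01548·249.9/0.5049 + 2.6]·(859.3·3.152²/2) = [7.661 + 2.6]·4269 = 4.38e+04 Pa.
Q = ṁ/ρ = 542.3/859.3 = 0.6311 m³/s.
Pumping power P = QΔP = 0.6311·4.38e+04 = 27643 W = 27.64 kW.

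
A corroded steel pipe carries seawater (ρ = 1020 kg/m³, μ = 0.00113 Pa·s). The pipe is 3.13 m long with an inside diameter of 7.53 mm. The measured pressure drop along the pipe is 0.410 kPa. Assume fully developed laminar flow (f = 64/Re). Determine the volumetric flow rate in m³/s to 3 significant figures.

Q ≈ 9.15×10^-6 m³/s

For laminar flow, f = 64/Re with Re = ρVD/μ, so Darcy-Weisbach reduces to ΔP = 32μLV/D². Solving for V: V = ΔP·D²/(32μL) = 410·(0.00753)²/(32·0.00113·3.13) = 0.2054 m/s.
Check: Re = ρVD/μ = 1020·0.2054·0.00753/0.00113 = 1396 < 2300, so the laminar assumption holds.
Q = V·A = 0.2054·(π/4·0.00753²) = 9.147e-06 m³/s = 9.15×10^-6 m³/s.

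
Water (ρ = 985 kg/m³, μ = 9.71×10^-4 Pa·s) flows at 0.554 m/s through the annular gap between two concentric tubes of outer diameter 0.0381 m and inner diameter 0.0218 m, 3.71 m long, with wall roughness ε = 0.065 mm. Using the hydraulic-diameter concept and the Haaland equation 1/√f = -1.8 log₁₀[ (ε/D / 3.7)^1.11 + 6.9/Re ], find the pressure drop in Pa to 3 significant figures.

Hydraulic diameter D_h = 4A/P = D_o - D_i = 0.0381 - 0.0218 = 0.0163 m.
Re = ρVD_h/μ = 985·0.554·0.0163/0.000971 = 9160.
ε/D_h = 6.5e-05/0.0163 = 0.00399; Haaland gives 1/√f = -1.8 log₁₀[0.000508+0.000753] = 5.218, so f = 0.03672.
ΔP = f(L/D_h)(ρV²/2) = 0.03672·3.71/0.0163·151.2 = 1263 Pa.

ΔP ≈ 1260 Pa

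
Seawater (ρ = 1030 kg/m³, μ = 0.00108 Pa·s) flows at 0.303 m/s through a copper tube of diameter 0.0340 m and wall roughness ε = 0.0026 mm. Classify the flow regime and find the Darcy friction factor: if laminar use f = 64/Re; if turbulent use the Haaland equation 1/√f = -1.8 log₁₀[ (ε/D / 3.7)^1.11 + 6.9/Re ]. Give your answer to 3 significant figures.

Re = ρVD/μ = 1030·0.303·0.034/0.00108 = 9825.
Re > 4000 → turbulent. ε/D = 2.6e-06/0.034 = 7.65e-05; Haaland: 1/√f = -1.8 log₁₀[6.31e-06 + 0.000702] = 5.669, so f = 0.03111.

f ≈ 0.0311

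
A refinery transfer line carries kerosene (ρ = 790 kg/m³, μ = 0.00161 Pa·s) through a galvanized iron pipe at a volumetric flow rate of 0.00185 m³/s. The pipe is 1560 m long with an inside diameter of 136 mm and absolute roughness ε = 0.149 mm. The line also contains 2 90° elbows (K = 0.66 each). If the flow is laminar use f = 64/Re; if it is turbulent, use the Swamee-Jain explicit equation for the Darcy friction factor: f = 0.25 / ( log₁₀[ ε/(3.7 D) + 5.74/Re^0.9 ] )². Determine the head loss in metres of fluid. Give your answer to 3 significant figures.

h_f ≈ 0.325 m

Cross-sectional area A = πD²/4 = π(0.136)²/4 = 0.01453 m²; mean velocity V = Q/A = 0.00185/0.01453 = 0.1274 m/s.
Reynolds number Re = ρVD/μ = 790 · 0.1274 · 0.136 / 0.00161 = 8499.
Re > 4000 → turbulent. Relative roughness ε/D = 0.000149/0.136 = 0.0011. Swamee-Jain: f = 0.25/(log₁₀[0.0011/3.7 + 5.74/8499^0.9])² = 0.25/(log₁₀[0.000296 + 0.00167])² = 0.25/(-2.707)² = 0.03413.
Total minor-loss coefficient ΣK = 2·0.66 = 1.32.
ΔP = [f·L/D + ΣK]·(ρV²/2) = [0.03413·1560/0.136 + 1.32]·(790·0.1274²/2) = [391.5 + 1.32]·6.406 = 2516 Pa.
Head loss h_f = ΔP/(ρg) = 2516/(790·9.81) = 0.325 m.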